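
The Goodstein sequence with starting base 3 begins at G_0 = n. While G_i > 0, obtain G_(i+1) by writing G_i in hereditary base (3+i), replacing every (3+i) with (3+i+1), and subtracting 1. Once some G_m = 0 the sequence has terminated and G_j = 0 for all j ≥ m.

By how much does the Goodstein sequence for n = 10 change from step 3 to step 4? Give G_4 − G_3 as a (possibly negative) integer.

3

base 3: 10 = 3^2 + 1; at 4: 4^2 + 1 = 17; next = 16
base 4: 16 = 4^2; at 5: 5^2 = 25; next = 24
base 5: 24 = 4·5 + 4; at 6: 4·6 + 4 = 28; next = 27
base 6: 27 = 4·6 + 3; at 7: 4·7 + 3 = 31; next = 30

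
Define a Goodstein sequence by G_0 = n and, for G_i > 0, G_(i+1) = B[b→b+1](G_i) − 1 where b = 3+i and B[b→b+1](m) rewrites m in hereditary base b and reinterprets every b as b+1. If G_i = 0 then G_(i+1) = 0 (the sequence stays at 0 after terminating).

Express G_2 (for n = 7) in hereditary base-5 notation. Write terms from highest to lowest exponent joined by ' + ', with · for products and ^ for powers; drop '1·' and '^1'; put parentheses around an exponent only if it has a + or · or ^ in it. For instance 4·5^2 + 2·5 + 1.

base 3: 7 = 2·3 + 1; at 4: 2·4 + 1 = 9; next = 8
base 4: 8 = 2·4; at 5: 2·5 = 10; next = 9

5 + 4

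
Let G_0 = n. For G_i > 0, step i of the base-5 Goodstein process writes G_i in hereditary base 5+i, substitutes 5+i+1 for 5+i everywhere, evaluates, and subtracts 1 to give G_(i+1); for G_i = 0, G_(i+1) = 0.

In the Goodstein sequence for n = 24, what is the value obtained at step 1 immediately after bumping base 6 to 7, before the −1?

31

G_0=24  [base 5] 4·5 + 4  →[5↦6]→  4·6 + 4 = 28  −1 ⇒ G_1=27
G_1=27  [base 6] 4·6 + 3  →[6↦7]→  4·7 + 3 = 31  −1 ⇒ G_2=30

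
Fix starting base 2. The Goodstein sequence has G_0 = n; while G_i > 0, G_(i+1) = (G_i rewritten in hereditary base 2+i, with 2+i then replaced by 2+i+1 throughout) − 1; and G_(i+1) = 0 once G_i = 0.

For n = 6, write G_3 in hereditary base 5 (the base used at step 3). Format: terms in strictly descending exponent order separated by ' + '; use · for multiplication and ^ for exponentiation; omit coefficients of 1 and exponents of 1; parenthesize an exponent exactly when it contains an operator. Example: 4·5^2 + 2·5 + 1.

i=0: 6 = 2^2 + 2 (b=2); 2→3: 3^3 + 3 = 30; 30−1 = 29
i=1: 29 = 3^3 + 2 (b=3); 3→4: 4^4 + 2 = 258; 258−1 = 257
i=2: 257 = 4^4 + 1 (b=4); 4→5: 5^5 + 1 = 3126; 3126−1 = 3125

5^5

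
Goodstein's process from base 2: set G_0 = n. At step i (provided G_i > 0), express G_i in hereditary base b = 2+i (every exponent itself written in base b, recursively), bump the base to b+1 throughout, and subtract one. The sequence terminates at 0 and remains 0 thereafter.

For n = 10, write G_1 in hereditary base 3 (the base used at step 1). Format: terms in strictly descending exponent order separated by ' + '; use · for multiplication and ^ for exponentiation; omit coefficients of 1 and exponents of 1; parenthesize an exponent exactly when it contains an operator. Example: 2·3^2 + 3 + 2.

(0) 10|_2 = 2^(2 + 1) + 2 ↦ 3^(3 + 1) + 3|_3 = 84 ⇒ 83
(1) 83|_3 = 3^(3 + 1) + 2 ↦ 4^(4 + 1) + 2|_4 = 1026 ⇒ 1025

3^(3 + 1) + 2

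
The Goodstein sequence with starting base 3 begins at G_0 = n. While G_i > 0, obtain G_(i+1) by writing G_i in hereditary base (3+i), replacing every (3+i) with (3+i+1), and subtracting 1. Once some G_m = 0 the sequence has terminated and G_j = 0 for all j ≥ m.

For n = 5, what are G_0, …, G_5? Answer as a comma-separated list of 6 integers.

base 3: 5 = 3 + 2; at 4: 4 + 2 = 6; next = 5
base 4: 5 = 4 + 1; at 5: 5 + 1 = 6; next = 5
base 5: 5 = 5; at 6: 6 = 6; next = 5
base 6: 5 = 5; at 7: 5 = 5; next = 4
base 7: 4 = 4; at 8: 4 = 4; next = 3

5, 5, 5, 5, 4, 3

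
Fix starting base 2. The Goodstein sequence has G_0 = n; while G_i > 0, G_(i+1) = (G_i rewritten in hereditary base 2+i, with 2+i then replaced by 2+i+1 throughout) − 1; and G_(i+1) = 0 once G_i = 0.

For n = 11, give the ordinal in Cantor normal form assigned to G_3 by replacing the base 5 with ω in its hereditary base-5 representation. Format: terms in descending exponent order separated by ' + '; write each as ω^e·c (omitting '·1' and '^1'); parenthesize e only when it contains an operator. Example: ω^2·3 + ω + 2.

step 0: 11 = 2^(2 + 1) + 2 + 1; sub 3 for 2: 3^(3 + 1) + 3 + 1; = 85; G_1 = 85−1 = 84
step 1: 84 = 3^(3 + 1) + 3; sub 4 for 3: 4^(4 + 1) + 4; = 1028; G_2 = 1028−1 = 1027
step 2: 1027 = 4^(4 + 1) + 3; sub 5 for 4: 5^(5 + 1) + 3; = 15628; G_3 = 15628−1 = 15627
step 3: 15627 = 5^(5 + 1) + 2; sub 6 for 5: 6^(6 + 1) + 2; = 279938; G_4 = 279938−1 = 279937

ω^(ω + 1) + 2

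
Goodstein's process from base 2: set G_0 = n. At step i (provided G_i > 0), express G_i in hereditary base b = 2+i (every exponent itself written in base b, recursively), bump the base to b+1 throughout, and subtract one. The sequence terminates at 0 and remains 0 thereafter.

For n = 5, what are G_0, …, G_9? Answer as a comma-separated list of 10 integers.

5, 27, 255, 467, 775, 1197, 1751, 2454, 3325, 4382

i=0: 5 = 2^2 + 1 (b=2); 2→3: 3^3 + 1 = 28; 28−1 = 27
i=1: 27 = 3^3 (b=3); 3→4: 4^4 = 256; 256−1 = 255
i=2: 255 = 3·4^3 + 3·4^2 + 3·4 + 3 (b=4); 4→5: 3·5^3 + 3·5^2 + 3·5 + 3 = 468; 468−1 = 467
i=3: 467 = 3·5^3 + 3·5^2 + 3·5 + 2 (b=5); 5→6: 3·6^3 + 3·6^2 + 3·6 + 2 = 776; 776−1 = 775
i=4: 775 = 3·6^3 + 3·6^2 + 3·6 + 1 (b=6); 6→7: 3·7^3 + 3·7^2 + 3·7 + 1 = 1198; 1198−1 = 1197
i=5: 1197 = 3·7^3 + 3·7^2 + 3·7 (b=7); 7→8: 3·8^3 + 3·8^2 + 3·8 = 1752; 1752−1 = 1751
i=6: 1751 = 3·8^3 + 3·8^2 + 2·8 + 7 (b=8); 8→9: 3·9^3 + 3·9^2 + 2·9 + 7 = 2455; 2455−1 = 2454
i=7: 2454 = 3·9^3 + 3·9^2 + 2·9 + 6 (b=9); 9→10: 3·10^3 + 3·10^2 + 2·10 + 6 = 3326; 3326−1 = 3325
i=8: 3325 = 3·10^3 + 3·10^2 + 2·10 + 5 (b=10); 10→11: 3·11^3 + 3·11^2 + 2·11 + 5 = 4383; 4383−1 = 4382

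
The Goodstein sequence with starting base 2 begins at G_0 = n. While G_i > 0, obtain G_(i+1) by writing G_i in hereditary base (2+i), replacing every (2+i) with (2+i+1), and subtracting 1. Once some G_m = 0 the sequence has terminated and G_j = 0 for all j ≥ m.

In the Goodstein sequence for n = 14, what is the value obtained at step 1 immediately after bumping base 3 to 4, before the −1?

14 —HB2→ 2^(2 + 1) + 2^2 + 2 —bump→ 3^(3 + 1) + 3^3 + 3 = 111 —(−1)→ 110
110 —HB3→ 3^(3 + 1) + 3^3 + 2 —bump→ 4^(4 + 1) + 4^4 + 2 = 1282 —(−1)→ 1281

1282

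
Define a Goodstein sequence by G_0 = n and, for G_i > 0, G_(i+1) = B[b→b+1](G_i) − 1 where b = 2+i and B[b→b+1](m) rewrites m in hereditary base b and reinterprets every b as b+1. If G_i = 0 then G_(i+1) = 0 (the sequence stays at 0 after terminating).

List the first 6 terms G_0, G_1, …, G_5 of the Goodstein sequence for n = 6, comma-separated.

6, 29, 257, 3125, 46655, 98039

G_0 = 6. HB_2(6) = 2^2 + 2. Bump = 30. G_1 = 29.
G_1 = 29. HB_3(29) = 3^3 + 2. Bump = 258. G_2 = 257.
G_2 = 257. HB_4(257) = 4^4 + 1. Bump = 3126. G_3 = 3125.
G_3 = 3125. HB_5(3125) = 5^5. Bump = 46656. G_4 = 46655.
G_4 = 46655. HB_6(46655) = 5·6^5 + 5·6^4 + 5·6^3 + 5·6^2 + 5·6 + 5. Bump = 98040. G_5 = 98039.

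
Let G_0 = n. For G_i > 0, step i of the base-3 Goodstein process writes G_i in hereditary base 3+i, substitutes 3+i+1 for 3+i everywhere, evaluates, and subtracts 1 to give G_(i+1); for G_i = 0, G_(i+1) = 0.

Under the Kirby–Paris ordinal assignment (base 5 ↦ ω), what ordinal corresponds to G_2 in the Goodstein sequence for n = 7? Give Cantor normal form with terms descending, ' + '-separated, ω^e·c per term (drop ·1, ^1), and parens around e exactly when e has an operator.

G_0 = 7. HB_3(7) = 2·3 + 1. Bump = 9. G_1 = 8.
G_1 = 8. HB_4(8) = 2·4. Bump = 10. G_2 = 9.
G_2 = 9. HB_5(9) = 5 + 4. Bump = 10. G_3 = 9.

ω + 4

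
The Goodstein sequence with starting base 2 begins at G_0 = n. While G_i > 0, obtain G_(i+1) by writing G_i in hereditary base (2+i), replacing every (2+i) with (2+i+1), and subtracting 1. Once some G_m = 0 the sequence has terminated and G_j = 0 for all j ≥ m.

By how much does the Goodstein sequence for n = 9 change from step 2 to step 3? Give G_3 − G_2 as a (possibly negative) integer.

8819

base 2: 9 = 2^(2 + 1) + 1; at 3: 3^(3 + 1) + 1 = 82; next = 81
base 3: 81 = 3^(3 + 1); at 4: 4^(4 + 1) = 1024; next = 1023
base 4: 1023 = 3·4^4 + 3·4^3 + 3·4^2 + 3·4 + 3; at 5: 3·5^5 + 3·5^3 + 3·5^2 + 3·5 + 3 = 9843; next = 9842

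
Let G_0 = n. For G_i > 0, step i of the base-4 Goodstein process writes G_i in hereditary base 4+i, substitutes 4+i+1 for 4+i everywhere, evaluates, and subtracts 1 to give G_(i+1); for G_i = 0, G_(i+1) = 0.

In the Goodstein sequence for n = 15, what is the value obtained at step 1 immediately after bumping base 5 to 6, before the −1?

(0) 15|_4 = 3·4 + 3 ↦ 3·5 + 3|_5 = 18 ⇒ 17
(1) 17|_5 = 3·5 + 2 ↦ 3·6 + 2|_6 = 20 ⇒ 19

20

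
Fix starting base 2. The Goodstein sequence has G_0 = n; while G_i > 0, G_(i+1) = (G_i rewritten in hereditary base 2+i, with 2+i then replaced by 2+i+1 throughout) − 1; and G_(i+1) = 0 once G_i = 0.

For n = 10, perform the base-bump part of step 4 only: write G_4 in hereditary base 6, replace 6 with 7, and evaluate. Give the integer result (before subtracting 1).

4215755

(0) 10|_2 = 2^(2 + 1) + 2 ↦ 3^(3 + 1) + 3|_3 = 84 ⇒ 83
(1) 83|_3 = 3^(3 + 1) + 2 ↦ 4^(4 + 1) + 2|_4 = 1026 ⇒ 1025
(2) 1025|_4 = 4^(4 + 1) + 1 ↦ 5^(5 + 1) + 1|_5 = 15626 ⇒ 15625
(3) 15625|_5 = 5^(5 + 1) ↦ 6^(6 + 1)|_6 = 279936 ⇒ 279935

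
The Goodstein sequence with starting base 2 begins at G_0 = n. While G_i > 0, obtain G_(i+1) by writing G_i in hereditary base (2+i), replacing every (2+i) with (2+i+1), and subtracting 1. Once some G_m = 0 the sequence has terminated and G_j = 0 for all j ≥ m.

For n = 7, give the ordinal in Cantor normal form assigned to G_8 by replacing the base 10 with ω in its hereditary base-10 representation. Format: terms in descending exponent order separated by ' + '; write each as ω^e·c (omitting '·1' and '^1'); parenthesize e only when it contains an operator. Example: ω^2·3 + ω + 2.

ω^7·7 + ω^6·7 + ω^5·7 + ω^4·7 + ω^3·7 + ω^2·7 + ω·7 + 5

G_0 = 7. HB_2(7) = 2^2 + 2 + 1. Bump = 31. G_1 = 30.
G_1 = 30. HB_3(30) = 3^3 + 3. Bump = 260. G_2 = 259.
G_2 = 259. HB_4(259) = 4^4 + 3. Bump = 3128. G_3 = 3127.
G_3 = 3127. HB_5(3127) = 5^5 + 2. Bump = 46658. G_4 = 46657.
G_4 = 46657. HB_6(46657) = 6^6 + 1. Bump = 823544. G_5 = 823543.
G_5 = 823543. HB_7(823543) = 7^7. Bump = 16777216. G_6 = 16777215.
G_6 = 16777215. HB_8(16777215) = 7·8^7 + 7·8^6 + 7·8^5 + 7·8^4 + 7·8^3 + 7·8^2 + 7·8 + 7. Bump = 37665880. G_7 = 37665879.
G_7 = 37665879. HB_9(37665879) = 7·9^7 + 7·9^6 + 7·9^5 + 7·9^4 + 7·9^3 + 7·9^2 + 7·9 + 6. Bump = 77777776. G_8 = 77777775.
G_8 = 77777775. HB_10(77777775) = 7·10^7 + 7·10^6 + 7·10^5 + 7·10^4 + 7·10^3 + 7·10^2 + 7·10 + 5. Bump = 150051214. G_9 = 150051213.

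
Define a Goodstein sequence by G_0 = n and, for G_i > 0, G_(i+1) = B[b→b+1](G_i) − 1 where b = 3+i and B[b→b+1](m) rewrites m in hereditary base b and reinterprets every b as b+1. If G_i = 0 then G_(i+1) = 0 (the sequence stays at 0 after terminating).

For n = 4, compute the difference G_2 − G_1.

4 —HB3→ 3 + 1 —bump→ 4 + 1 = 5 —(−1)→ 4
4 —HB4→ 4 —bump→ 5 = 5 —(−1)→ 4

0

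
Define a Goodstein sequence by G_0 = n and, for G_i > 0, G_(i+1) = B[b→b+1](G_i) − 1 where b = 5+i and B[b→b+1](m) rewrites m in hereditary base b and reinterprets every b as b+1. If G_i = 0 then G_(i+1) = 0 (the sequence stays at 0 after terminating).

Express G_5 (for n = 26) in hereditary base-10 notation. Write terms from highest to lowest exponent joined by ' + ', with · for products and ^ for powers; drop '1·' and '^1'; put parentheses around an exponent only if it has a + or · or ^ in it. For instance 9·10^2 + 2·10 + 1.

[0] 26 ≡ 5^2 + 1 (base 5). Lift 6: 37. −1: 36.
[1] 36 ≡ 6^2 (base 6). Lift 7: 49. −1: 48.
[2] 48 ≡ 6·7 + 6 (base 7). Lift 8: 54. −1: 53.
[3] 53 ≡ 6·8 + 5 (base 8). Lift 9: 59. −1: 58.
[4] 58 ≡ 6·9 + 4 (base 9). Lift 10: 64. −1: 63.
[5] 63 ≡ 6·10 + 3 (base 10). Lift 11: 69. −1: 68.

6·10 + 3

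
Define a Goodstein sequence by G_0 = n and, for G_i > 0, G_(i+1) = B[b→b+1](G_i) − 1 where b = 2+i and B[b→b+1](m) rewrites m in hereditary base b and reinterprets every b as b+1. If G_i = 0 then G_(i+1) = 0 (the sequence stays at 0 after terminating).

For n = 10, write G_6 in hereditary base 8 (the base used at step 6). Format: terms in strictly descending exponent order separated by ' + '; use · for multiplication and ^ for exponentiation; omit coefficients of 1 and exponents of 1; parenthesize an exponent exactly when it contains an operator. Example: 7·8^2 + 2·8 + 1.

5·8^8 + 5·8^5 + 5·8^4 + 5·8^3 + 5·8^2 + 5·8 + 3

G_0=10  [base 2] 2^(2 + 1) + 2  →[2↦3]→  3^(3 + 1) + 3 = 84  −1 ⇒ G_1=83
G_1=83  [base 3] 3^(3 + 1) + 2  →[3↦4]→  4^(4 + 1) + 2 = 1026  −1 ⇒ G_2=1025
G_2=1025  [base 4] 4^(4 + 1) + 1  →[4↦5]→  5^(5 + 1) + 1 = 15626  −1 ⇒ G_3=15625
G_3=15625  [base 5] 5^(5 + 1)  →[5↦6]→  6^(6 + 1) = 279936  −1 ⇒ G_4=279935
G_4=279935  [base 6] 5·6^6 + 5·6^5 + 5·6^4 + 5·6^3 + 5·6^2 + 5·6 + 5  →[6↦7]→  5·7^7 + 5·7^5 + 5·7^4 + 5·7^3 + 5·7^2 + 5·7 + 5 = 4215755  −1 ⇒ G_5=4215754
G_5=4215754  [base 7] 5·7^7 + 5·7^5 + 5·7^4 + 5·7^3 + 5·7^2 + 5·7 + 4  →[7↦8]→  5·8^8 + 5·8^5 + 5·8^4 + 5·8^3 + 5·8^2 + 5·8 + 4 = 84073324  −1 ⇒ G_6=84073323
G_6=84073323  [base 8] 5·8^8 + 5·8^5 + 5·8^4 + 5·8^3 + 5·8^2 + 5·8 + 3  →[8↦9]→  5·9^9 + 5·9^5 + 5·9^4 + 5·9^3 + 5·9^2 + 5·9 + 3 = 1937434593  −1 ⇒ G_7=1937434592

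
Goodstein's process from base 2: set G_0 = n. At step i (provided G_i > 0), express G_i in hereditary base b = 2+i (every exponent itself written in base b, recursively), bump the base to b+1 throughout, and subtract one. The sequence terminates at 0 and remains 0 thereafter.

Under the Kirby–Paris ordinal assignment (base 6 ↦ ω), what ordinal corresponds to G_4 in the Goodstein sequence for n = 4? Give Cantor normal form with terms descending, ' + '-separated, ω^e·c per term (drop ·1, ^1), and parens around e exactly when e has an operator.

ω^2·2 + ω + 5

[0] 4 ≡ 2^2 (base 2). Lift 3: 27. −1: 26.
[1] 26 ≡ 2·3^2 + 2·3 + 2 (base 3). Lift 4: 42. −1: 41.
[2] 41 ≡ 2·4^2 + 2·4 + 1 (base 4). Lift 5: 61. −1: 60.
[3] 60 ≡ 2·5^2 + 2·5 (base 5). Lift 6: 84. −1: 83.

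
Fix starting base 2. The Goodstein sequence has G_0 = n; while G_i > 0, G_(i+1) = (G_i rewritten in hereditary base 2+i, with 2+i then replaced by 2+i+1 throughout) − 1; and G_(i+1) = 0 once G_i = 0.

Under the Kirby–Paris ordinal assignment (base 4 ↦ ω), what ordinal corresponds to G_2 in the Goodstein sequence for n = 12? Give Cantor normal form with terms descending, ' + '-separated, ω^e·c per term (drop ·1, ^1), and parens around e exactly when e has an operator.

i=0: 12 = 2^(2 + 1) + 2^2 (b=2); 2→3: 3^(3 + 1) + 3^3 = 108; 108−1 = 107
i=1: 107 = 3^(3 + 1) + 2·3^2 + 2·3 + 2 (b=3); 3→4: 4^(4 + 1) + 2·4^2 + 2·4 + 2 = 1066; 1066−1 = 1065

ω^(ω + 1) + ω^2·2 + ω·2 + 1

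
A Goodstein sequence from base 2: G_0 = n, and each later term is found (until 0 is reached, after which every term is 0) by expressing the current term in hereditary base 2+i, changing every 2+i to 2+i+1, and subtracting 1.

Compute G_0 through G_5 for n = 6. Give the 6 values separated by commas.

i=0: 6 = 2^2 + 2 (b=2); 2→3: 3^3 + 3 = 30; 30−1 = 29
i=1: 29 = 3^3 + 2 (b=3); 3→4: 4^4 + 2 = 258; 258−1 = 257
i=2: 257 = 4^4 + 1 (b=4); 4→5: 5^5 + 1 = 3126; 3126−1 = 3125
i=3: 3125 = 5^5 (b=5); 5→6: 6^6 = 46656; 46656−1 = 46655
i=4: 46655 = 5·6^5 + 5·6^4 + 5·6^3 + 5·6^2 + 5·6 + 5 (b=6); 6→7: 5·7^5 + 5·7^4 + 5·7^3 + 5·7^2 + 5·7 + 5 = 98040; 98040−1 = 98039

6, 29, 257, 3125, 46655, 98039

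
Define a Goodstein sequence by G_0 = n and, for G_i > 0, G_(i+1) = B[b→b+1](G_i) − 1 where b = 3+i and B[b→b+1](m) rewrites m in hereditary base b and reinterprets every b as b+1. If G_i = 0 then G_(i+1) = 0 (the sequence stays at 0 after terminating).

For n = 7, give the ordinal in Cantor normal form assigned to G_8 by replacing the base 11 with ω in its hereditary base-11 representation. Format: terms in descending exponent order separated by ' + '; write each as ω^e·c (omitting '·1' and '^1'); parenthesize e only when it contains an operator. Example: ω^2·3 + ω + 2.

base 3: 7 = 2·3 + 1; at 4: 2·4 + 1 = 9; next = 8
base 4: 8 = 2·4; at 5: 2·5 = 10; next = 9
base 5: 9 = 5 + 4; at 6: 6 + 4 = 10; next = 9
base 6: 9 = 6 + 3; at 7: 7 + 3 = 10; next = 9
base 7: 9 = 7 + 2; at 8: 8 + 2 = 10; next = 9
base 8: 9 = 8 + 1; at 9: 9 + 1 = 10; next = 9
base 9: 9 = 9; at 10: 10 = 10; next = 9
base 10: 9 = 9; at 11: 9 = 9; next = 8

8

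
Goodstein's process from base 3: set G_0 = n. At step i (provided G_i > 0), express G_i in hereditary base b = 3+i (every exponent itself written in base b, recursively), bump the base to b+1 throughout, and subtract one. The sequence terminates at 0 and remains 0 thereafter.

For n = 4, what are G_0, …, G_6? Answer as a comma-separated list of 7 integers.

4, 4, 4, 3, 2, 1, 0

[0] 4 ≡ 3 + 1 (base 3). Lift 4: 5. −1: 4.
[1] 4 ≡ 4 (base 4). Lift 5: 5. −1: 4.
[2] 4 ≡ 4 (base 5). Lift 6: 4. −1: 3.
[3] 3 ≡ 3 (base 6). Lift 7: 3. −1: 2.
[4] 2 ≡ 2 (base 7). Lift 8: 2. −1: 1.
[5] 1 ≡ 1 (base 8). Lift 9: 1. −1: 0.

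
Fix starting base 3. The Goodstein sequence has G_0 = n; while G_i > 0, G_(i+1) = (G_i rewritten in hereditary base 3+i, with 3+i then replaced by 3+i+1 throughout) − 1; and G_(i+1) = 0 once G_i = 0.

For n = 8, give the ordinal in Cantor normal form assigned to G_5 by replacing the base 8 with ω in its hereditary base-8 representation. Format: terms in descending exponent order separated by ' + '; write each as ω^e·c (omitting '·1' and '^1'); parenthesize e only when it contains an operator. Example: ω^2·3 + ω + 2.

ω + 3

8 —HB3→ 2·3 + 2 —bump→ 2·4 + 2 = 10 —(−1)→ 9
9 —HB4→ 2·4 + 1 —bump→ 2·5 + 1 = 11 —(−1)→ 10
10 —HB5→ 2·5 —bump→ 2·6 = 12 —(−1)→ 11
11 —HB6→ 6 + 5 —bump→ 7 + 5 = 12 —(−1)→ 11
11 —HB7→ 7 + 4 —bump→ 8 + 4 = 12 —(−1)→ 11
11 —HB8→ 8 + 3 —bump→ 9 + 3 = 12 —(−1)→ 11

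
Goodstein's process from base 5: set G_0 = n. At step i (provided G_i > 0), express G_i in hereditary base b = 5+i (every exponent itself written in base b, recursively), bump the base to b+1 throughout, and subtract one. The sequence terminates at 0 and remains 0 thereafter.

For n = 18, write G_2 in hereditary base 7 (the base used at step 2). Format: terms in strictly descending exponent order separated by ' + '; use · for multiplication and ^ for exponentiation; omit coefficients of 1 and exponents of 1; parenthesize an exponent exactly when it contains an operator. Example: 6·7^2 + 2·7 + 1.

3·7 + 1

(0) 18|_5 = 3·5 + 3 ↦ 3·6 + 3|_6 = 21 ⇒ 20
(1) 20|_6 = 3·6 + 2 ↦ 3·7 + 2|_7 = 23 ⇒ 22
(2) 22|_7 = 3·7 + 1 ↦ 3·8 + 1|_8 = 25 ⇒ 24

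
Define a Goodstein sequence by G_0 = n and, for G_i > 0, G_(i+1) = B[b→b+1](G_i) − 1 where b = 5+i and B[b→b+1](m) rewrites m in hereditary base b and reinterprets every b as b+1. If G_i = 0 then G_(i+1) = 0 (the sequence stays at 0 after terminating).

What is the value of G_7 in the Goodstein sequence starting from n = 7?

[0] 7 ≡ 5 + 2 (base 5). Lift 6: 8. −1: 7.
[1] 7 ≡ 6 + 1 (base 6). Lift 7: 8. −1: 7.
[2] 7 ≡ 7 (base 7). Lift 8: 8. −1: 7.
[3] 7 ≡ 7 (base 8). Lift 9: 7. −1: 6.
[4] 6 ≡ 6 (base 9). Lift 10: 6. −1: 5.
[5] 5 ≡ 5 (base 10). Lift 11: 5. −1: 4.
[6] 4 ≡ 4 (base 11). Lift 12: 4. −1: 3.
[7] 3 ≡ 3 (base 12). Lift 13: 3. −1: 2.

3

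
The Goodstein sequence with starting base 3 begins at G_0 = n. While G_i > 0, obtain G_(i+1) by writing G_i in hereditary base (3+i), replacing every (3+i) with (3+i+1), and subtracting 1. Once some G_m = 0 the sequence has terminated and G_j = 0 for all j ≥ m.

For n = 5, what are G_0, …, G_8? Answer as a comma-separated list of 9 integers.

5 —HB3→ 3 + 2 —bump→ 4 + 2 = 6 —(−1)→ 5
5 —HB4→ 4 + 1 —bump→ 5 + 1 = 6 —(−1)→ 5
5 —HB5→ 5 —bump→ 6 = 6 —(−1)→ 5
5 —HB6→ 5 —bump→ 5 = 5 —(−1)→ 4
4 —HB7→ 4 —bump→ 4 = 4 —(−1)→ 3
3 —HB8→ 3 —bump→ 3 = 3 —(−1)→ 2
2 —HB9→ 2 —bump→ 2 = 2 —(−1)→ 1
1 —HB10→ 1 —bump→ 1 = 1 —(−1)→ 0

5, 5, 5, 5, 4, 3, 2, 1, 0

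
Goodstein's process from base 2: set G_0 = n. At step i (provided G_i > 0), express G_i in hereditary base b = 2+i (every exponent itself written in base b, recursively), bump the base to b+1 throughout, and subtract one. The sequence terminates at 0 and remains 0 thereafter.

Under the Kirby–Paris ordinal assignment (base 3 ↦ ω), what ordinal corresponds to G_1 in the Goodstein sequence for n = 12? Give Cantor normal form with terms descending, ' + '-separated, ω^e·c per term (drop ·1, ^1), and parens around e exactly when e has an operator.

ω^(ω + 1) + ω^2·2 + ω·2 + 2

G_0 = 12. HB_2(12) = 2^(2 + 1) + 2^2. Bump = 108. G_1 = 107.
G_1 = 107. HB_3(107) = 3^(3 + 1) + 2·3^2 + 2·3 + 2. Bump = 1066. G_2 = 1065.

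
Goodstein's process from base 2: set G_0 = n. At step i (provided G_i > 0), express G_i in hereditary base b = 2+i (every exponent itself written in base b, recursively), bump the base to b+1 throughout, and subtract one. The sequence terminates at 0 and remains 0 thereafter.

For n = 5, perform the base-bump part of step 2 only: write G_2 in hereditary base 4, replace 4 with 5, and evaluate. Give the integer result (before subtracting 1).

(0) 5|_2 = 2^2 + 1 ↦ 3^3 + 1|_3 = 28 ⇒ 27
(1) 27|_3 = 3^3 ↦ 4^4|_4 = 256 ⇒ 255
(2) 255|_4 = 3·4^3 + 3·4^2 + 3·4 + 3 ↦ 3·5^3 + 3·5^2 + 3·5 + 3|_5 = 468 ⇒ 467

468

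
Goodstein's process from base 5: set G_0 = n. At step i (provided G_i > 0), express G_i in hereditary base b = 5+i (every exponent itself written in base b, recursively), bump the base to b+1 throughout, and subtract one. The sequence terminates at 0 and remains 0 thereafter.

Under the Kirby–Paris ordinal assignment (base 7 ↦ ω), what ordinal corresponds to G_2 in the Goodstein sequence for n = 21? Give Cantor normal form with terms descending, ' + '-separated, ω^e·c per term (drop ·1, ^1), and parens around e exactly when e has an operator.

[0] 21 ≡ 4·5 + 1 (base 5). Lift 6: 25. −1: 24.
[1] 24 ≡ 4·6 (base 6). Lift 7: 28. −1: 27.

ω·3 + 6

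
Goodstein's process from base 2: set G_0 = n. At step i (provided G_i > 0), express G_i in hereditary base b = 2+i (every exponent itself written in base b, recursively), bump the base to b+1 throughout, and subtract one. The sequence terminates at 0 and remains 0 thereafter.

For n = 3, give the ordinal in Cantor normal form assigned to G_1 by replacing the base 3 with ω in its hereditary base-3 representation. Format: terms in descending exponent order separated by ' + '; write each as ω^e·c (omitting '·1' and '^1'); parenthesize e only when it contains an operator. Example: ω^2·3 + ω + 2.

ω

base 2: 3 = 2 + 1; at 3: 3 + 1 = 4; next = 3
base 3: 3 = 3; at 4: 4 = 4; next = 3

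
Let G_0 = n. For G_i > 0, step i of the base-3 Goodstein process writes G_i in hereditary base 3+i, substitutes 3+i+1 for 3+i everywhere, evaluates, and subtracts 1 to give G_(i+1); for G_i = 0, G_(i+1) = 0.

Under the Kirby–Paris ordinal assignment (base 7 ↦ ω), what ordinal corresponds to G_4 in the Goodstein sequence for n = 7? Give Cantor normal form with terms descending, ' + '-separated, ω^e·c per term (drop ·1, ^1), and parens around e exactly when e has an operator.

7 —HB3→ 2·3 + 1 —bump→ 2·4 + 1 = 9 —(−1)→ 8
8 —HB4→ 2·4 —bump→ 2·5 = 10 —(−1)→ 9
9 —HB5→ 5 + 4 —bump→ 6 + 4 = 10 —(−1)→ 9
9 —HB6→ 6 + 3 —bump→ 7 + 3 = 10 —(−1)→ 9
9 —HB7→ 7 + 2 —bump→ 8 + 2 = 10 —(−1)→ 9

ω + 2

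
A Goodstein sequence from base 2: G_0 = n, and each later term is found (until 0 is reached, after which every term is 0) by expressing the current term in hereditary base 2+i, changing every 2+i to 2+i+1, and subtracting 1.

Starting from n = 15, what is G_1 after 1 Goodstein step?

111

G_0 = 15. HB_2(15) = 2^(2 + 1) + 2^2 + 2 + 1. Bump = 112. G_1 = 111.
G_1 = 111. HB_3(111) = 3^(3 + 1) + 3^3 + 3. Bump = 1284. G_2 = 1283.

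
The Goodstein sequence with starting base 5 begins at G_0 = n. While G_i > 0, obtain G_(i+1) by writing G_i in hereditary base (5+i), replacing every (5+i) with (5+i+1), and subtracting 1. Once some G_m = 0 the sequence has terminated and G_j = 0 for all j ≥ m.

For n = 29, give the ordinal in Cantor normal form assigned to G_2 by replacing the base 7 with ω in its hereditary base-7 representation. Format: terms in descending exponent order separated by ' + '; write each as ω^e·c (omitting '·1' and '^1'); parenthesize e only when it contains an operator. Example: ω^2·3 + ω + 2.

ω^2 + 2

(0) 29|_5 = 5^2 + 4 ↦ 6^2 + 4|_6 = 40 ⇒ 39
(1) 39|_6 = 6^2 + 3 ↦ 7^2 + 3|_7 = 52 ⇒ 51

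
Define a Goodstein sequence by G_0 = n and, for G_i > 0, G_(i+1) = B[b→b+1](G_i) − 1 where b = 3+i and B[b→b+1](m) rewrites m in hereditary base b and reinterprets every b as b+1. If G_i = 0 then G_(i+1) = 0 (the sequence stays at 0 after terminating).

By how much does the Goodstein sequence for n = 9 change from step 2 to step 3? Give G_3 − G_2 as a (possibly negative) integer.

[0] 9 ≡ 3^2 (base 3). Lift 4: 16. −1: 15.
[1] 15 ≡ 3·4 + 3 (base 4). Lift 5: 18. −1: 17.
[2] 17 ≡ 3·5 + 2 (base 5). Lift 6: 20. −1: 19.

2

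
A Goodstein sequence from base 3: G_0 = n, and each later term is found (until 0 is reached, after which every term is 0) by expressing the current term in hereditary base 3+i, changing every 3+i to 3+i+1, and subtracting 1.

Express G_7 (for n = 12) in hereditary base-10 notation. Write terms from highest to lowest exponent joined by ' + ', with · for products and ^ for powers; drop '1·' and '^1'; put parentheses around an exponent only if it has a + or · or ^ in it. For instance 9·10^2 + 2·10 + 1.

7·10 + 5

G_0=12  [base 3] 3^2 + 3  →[3↦4]→  4^2 + 4 = 20  −1 ⇒ G_1=19
G_1=19  [base 4] 4^2 + 3  →[4↦5]→  5^2 + 3 = 28  −1 ⇒ G_2=27
G_2=27  [base 5] 5^2 + 2  →[5↦6]→  6^2 + 2 = 38  −1 ⇒ G_3=37
G_3=37  [base 6] 6^2 + 1  →[6↦7]→  7^2 + 1 = 50  −1 ⇒ G_4=49
G_4=49  [base 7] 7^2  →[7↦8]→  8^2 = 64  −1 ⇒ G_5=63
G_5=63  [base 8] 7·8 + 7  →[8↦9]→  7·9 + 7 = 70  −1 ⇒ G_6=69
G_6=69  [base 9] 7·9 + 6  →[9↦10]→  7·10 + 6 = 76  −1 ⇒ G_7=75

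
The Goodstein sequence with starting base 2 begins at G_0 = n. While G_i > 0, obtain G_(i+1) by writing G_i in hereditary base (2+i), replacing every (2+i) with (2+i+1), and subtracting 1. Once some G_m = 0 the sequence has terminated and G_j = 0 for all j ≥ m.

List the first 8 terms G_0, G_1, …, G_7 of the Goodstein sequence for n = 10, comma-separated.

10, 83, 1025, 15625, 279935, 4215754, 84073323, 1937434592

(0) 10|_2 = 2^(2 + 1) + 2 ↦ 3^(3 + 1) + 3|_3 = 84 ⇒ 83
(1) 83|_3 = 3^(3 + 1) + 2 ↦ 4^(4 + 1) + 2|_4 = 1026 ⇒ 1025
(2) 1025|_4 = 4^(4 + 1) + 1 ↦ 5^(5 + 1) + 1|_5 = 15626 ⇒ 15625
(3) 15625|_5 = 5^(5 + 1) ↦ 6^(6 + 1)|_6 = 279936 ⇒ 279935
(4) 279935|_6 = 5·6^6 + 5·6^5 + 5·6^4 + 5·6^3 + 5·6^2 + 5·6 + 5 ↦ 5·7^7 + 5·7^5 + 5·7^4 + 5·7^3 + 5·7^2 + 5·7 + 5|_7 = 4215755 ⇒ 4215754
(5) 4215754|_7 = 5·7^7 + 5·7^5 + 5·7^4 + 5·7^3 + 5·7^2 + 5·7 + 4 ↦ 5·8^8 + 5·8^5 + 5·8^4 + 5·8^3 + 5·8^2 + 5·8 + 4|_8 = 84073324 ⇒ 84073323
(6) 84073323|_8 = 5·8^8 + 5·8^5 + 5·8^4 + 5·8^3 + 5·8^2 + 5·8 + 3 ↦ 5·9^9 + 5·9^5 + 5·9^4 + 5·9^3 + 5·9^2 + 5·9 + 3|_9 = 1937434593 ⇒ 1937434592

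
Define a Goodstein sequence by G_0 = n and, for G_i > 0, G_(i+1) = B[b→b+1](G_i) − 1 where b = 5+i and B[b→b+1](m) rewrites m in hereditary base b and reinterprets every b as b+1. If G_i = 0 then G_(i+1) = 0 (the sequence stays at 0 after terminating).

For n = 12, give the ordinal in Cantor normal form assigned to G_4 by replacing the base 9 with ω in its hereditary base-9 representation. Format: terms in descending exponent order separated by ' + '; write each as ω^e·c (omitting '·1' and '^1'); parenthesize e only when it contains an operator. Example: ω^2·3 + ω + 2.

ω + 6

[0] 12 ≡ 2·5 + 2 (base 5). Lift 6: 14. −1: 13.
[1] 13 ≡ 2·6 + 1 (base 6). Lift 7: 15. −1: 14.
[2] 14 ≡ 2·7 (base 7). Lift 8: 16. −1: 15.
[3] 15 ≡ 8 + 7 (base 8). Lift 9: 16. −1: 15.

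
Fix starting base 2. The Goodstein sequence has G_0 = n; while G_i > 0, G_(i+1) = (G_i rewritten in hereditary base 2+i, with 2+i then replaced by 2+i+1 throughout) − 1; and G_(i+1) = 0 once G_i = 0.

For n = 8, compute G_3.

6310

8 —HB2→ 2^(2 + 1) —bump→ 3^(3 + 1) = 81 —(−1)→ 80
80 —HB3→ 2·3^3 + 2·3^2 + 2·3 + 2 —bump→ 2·4^4 + 2·4^2 + 2·4 + 2 = 554 —(−1)→ 553
553 —HB4→ 2·4^4 + 2·4^2 + 2·4 + 1 —bump→ 2·5^5 + 2·5^2 + 2·5 + 1 = 6311 —(−1)→ 6310
6310 —HB5→ 2·5^5 + 2·5^2 + 2·5 —bump→ 2·6^6 + 2·6^2 + 2·6 = 93396 —(−1)→ 93395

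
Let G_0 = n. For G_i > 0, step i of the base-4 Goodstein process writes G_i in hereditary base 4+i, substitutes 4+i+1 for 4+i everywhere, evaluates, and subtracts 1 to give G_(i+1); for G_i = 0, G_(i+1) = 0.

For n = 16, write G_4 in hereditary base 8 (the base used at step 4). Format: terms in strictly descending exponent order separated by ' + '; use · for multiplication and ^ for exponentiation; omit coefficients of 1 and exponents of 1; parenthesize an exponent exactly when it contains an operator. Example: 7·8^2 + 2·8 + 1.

base 4: 16 = 4^2; at 5: 5^2 = 25; next = 24
base 5: 24 = 4·5 + 4; at 6: 4·6 + 4 = 28; next = 27
base 6: 27 = 4·6 + 3; at 7: 4·7 + 3 = 31; next = 30
base 7: 30 = 4·7 + 2; at 8: 4·8 + 2 = 34; next = 33
base 8: 33 = 4·8 + 1; at 9: 4·9 + 1 = 37; next = 36

4·8 + 1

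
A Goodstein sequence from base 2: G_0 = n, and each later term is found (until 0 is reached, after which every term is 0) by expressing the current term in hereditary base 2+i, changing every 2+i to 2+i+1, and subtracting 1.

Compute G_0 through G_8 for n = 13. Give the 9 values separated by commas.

13, 108, 1279, 16092, 280711, 5765998, 134219479, 3486786855, 100000003325

(0) 13|_2 = 2^(2 + 1) + 2^2 + 1 ↦ 3^(3 + 1) + 3^3 + 1|_3 = 109 ⇒ 108
(1) 108|_3 = 3^(3 + 1) + 3^3 ↦ 4^(4 + 1) + 4^4|_4 = 1280 ⇒ 1279
(2) 1279|_4 = 4^(4 + 1) + 3·4^3 + 3·4^2 + 3·4 + 3 ↦ 5^(5 + 1) + 3·5^3 + 3·5^2 + 3·5 + 3|_5 = 16093 ⇒ 16092
(3) 16092|_5 = 5^(5 + 1) + 3·5^3 + 3·5^2 + 3·5 + 2 ↦ 6^(6 + 1) + 3·6^3 + 3·6^2 + 3·6 + 2|_6 = 280712 ⇒ 280711
(4) 280711|_6 = 6^(6 + 1) + 3·6^3 + 3·6^2 + 3·6 + 1 ↦ 7^(7 + 1) + 3·7^3 + 3·7^2 + 3·7 + 1|_7 = 5765999 ⇒ 5765998
(5) 5765998|_7 = 7^(7 + 1) + 3·7^3 + 3·7^2 + 3·7 ↦ 8^(8 + 1) + 3·8^3 + 3·8^2 + 3·8|_8 = 134219480 ⇒ 134219479
(6) 134219479|_8 = 8^(8 + 1) + 3·8^3 + 3·8^2 + 2·8 + 7 ↦ 9^(9 + 1) + 3·9^3 + 3·9^2 + 2·9 + 7|_9 = 3486786856 ⇒ 3486786855
(7) 3486786855|_9 = 9^(9 + 1) + 3·9^3 + 3·9^2 + 2·9 + 6 ↦ 10^(10 + 1) + 3·10^3 + 3·10^2 + 2·10 + 6|_10 = 100000003326 ⇒ 100000003325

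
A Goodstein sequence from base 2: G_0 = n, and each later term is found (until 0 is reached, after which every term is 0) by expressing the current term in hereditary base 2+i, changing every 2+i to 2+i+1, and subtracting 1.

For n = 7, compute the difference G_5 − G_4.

776886

7 —HB2→ 2^2 + 2 + 1 —bump→ 3^3 + 3 + 1 = 31 —(−1)→ 30
30 —HB3→ 3^3 + 3 —bump→ 4^4 + 4 = 260 —(−1)→ 259
259 —HB4→ 4^4 + 3 —bump→ 5^5 + 3 = 3128 —(−1)→ 3127
3127 —HB5→ 5^5 + 2 —bump→ 6^6 + 2 = 46658 —(−1)→ 46657
46657 —HB6→ 6^6 + 1 —bump→ 7^7 + 1 = 823544 —(−1)→ 823543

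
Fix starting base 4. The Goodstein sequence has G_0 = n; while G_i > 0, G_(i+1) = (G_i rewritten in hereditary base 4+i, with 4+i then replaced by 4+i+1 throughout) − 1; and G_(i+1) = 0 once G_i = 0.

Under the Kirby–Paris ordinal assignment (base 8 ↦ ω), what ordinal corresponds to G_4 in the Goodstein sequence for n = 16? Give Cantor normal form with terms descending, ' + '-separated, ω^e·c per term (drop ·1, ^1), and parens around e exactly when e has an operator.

G_0 = 16. HB_4(16) = 4^2. Bump = 25. G_1 = 24.
G_1 = 24. HB_5(24) = 4·5 + 4. Bump = 28. G_2 = 27.
G_2 = 27. HB_6(27) = 4·6 + 3. Bump = 31. G_3 = 30.
G_3 = 30. HB_7(30) = 4·7 + 2. Bump = 34. G_4 = 33.
G_4 = 33. HB_8(33) = 4·8 + 1. Bump = 37. G_5 = 36.

ω·4 + 1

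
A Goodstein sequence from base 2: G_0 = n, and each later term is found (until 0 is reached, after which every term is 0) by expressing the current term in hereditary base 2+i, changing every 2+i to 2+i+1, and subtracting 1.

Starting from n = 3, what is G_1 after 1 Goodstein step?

G_0=3  [base 2] 2 + 1  →[2↦3]→  3 + 1 = 4  −1 ⇒ G_1=3
G_1=3  [base 3] 3  →[3↦4]→  4 = 4  −1 ⇒ G_2=3

3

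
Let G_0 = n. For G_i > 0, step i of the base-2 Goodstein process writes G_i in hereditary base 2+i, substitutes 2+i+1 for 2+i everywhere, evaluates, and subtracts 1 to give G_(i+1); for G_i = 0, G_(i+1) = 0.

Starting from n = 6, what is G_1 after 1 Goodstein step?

(0) 6|_2 = 2^2 + 2 ↦ 3^3 + 3|_3 = 30 ⇒ 29
(1) 29|_3 = 3^3 + 2 ↦ 4^4 + 2|_4 = 258 ⇒ 257

29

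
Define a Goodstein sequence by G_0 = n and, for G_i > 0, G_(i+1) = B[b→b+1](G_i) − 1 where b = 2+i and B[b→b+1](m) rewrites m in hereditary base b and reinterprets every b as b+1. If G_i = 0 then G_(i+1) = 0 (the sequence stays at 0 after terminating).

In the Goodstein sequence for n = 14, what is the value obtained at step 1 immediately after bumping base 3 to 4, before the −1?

1282

base 2: 14 = 2^(2 + 1) + 2^2 + 2; at 3: 3^(3 + 1) + 3^3 + 3 = 111; next = 110
base 3: 110 = 3^(3 + 1) + 3^3 + 2; at 4: 4^(4 + 1) + 4^4 + 2 = 1282; next = 1281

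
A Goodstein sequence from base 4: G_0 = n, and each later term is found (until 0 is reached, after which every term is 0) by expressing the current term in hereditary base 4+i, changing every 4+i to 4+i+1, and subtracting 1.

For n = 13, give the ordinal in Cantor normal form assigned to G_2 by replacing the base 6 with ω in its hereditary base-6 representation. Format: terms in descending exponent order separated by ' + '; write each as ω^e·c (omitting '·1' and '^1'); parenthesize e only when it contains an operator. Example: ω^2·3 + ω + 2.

ω·2 + 5

step 0: 13 = 3·4 + 1; sub 5 for 4: 3·5 + 1; = 16; G_1 = 16−1 = 15
step 1: 15 = 3·5; sub 6 for 5: 3·6; = 18; G_2 = 18−1 = 17
step 2: 17 = 2·6 + 5; sub 7 for 6: 2·7 + 5; = 19; G_3 = 19−1 = 18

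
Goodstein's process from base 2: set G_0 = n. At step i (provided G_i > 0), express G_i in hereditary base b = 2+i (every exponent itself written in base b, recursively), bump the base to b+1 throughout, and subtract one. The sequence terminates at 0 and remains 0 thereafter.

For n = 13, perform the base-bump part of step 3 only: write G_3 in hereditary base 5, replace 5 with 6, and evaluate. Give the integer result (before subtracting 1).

(0) 13|_2 = 2^(2 + 1) + 2^2 + 1 ↦ 3^(3 + 1) + 3^3 + 1|_3 = 109 ⇒ 108
(1) 108|_3 = 3^(3 + 1) + 3^3 ↦ 4^(4 + 1) + 4^4|_4 = 1280 ⇒ 1279
(2) 1279|_4 = 4^(4 + 1) + 3·4^3 + 3·4^2 + 3·4 + 3 ↦ 5^(5 + 1) + 3·5^3 + 3·5^2 + 3·5 + 3|_5 = 16093 ⇒ 16092
(3) 16092|_5 = 5^(5 + 1) + 3·5^3 + 3·5^2 + 3·5 + 2 ↦ 6^(6 + 1) + 3·6^3 + 3·6^2 + 3·6 + 2|_6 = 280712 ⇒ 280711

280712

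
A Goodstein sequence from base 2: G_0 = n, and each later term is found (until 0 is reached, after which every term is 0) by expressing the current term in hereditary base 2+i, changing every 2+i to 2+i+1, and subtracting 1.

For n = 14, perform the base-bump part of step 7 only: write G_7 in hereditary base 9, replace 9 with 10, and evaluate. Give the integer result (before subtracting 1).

100000555552

G_0 = 14. HB_2(14) = 2^(2 + 1) + 2^2 + 2. Bump = 111. G_1 = 110.
G_1 = 110. HB_3(110) = 3^(3 + 1) + 3^3 + 2. Bump = 1282. G_2 = 1281.
G_2 = 1281. HB_4(1281) = 4^(4 + 1) + 4^4 + 1. Bump = 18751. G_3 = 18750.
G_3 = 18750. HB_5(18750) = 5^(5 + 1) + 5^5. Bump = 326592. G_4 = 326591.
G_4 = 326591. HB_6(326591) = 6^(6 + 1) + 5·6^5 + 5·6^4 + 5·6^3 + 5·6^2 + 5·6 + 5. Bump = 5862841. G_5 = 5862840.
G_5 = 5862840. HB_7(5862840) = 7^(7 + 1) + 5·7^5 + 5·7^4 + 5·7^3 + 5·7^2 + 5·7 + 4. Bump = 134404972. G_6 = 134404971.
G_6 = 134404971. HB_8(134404971) = 8^(8 + 1) + 5·8^5 + 5·8^4 + 5·8^3 + 5·8^2 + 5·8 + 3. Bump = 3487116549. G_7 = 3487116548.
G_7 = 3487116548. HB_9(3487116548) = 9^(9 + 1) + 5·9^5 + 5·9^4 + 5·9^3 + 5·9^2 + 5·9 + 2. Bump = 100000555552. G_8 = 100000555551.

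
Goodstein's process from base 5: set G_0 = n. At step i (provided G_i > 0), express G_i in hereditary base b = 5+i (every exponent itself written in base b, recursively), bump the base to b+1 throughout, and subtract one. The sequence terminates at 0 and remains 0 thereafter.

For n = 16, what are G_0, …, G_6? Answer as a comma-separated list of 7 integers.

(0) 16|_5 = 3·5 + 1 ↦ 3·6 + 1|_6 = 19 ⇒ 18
(1) 18|_6 = 3·6 ↦ 3·7|_7 = 21 ⇒ 20
(2) 20|_7 = 2·7 + 6 ↦ 2·8 + 6|_8 = 22 ⇒ 21
(3) 21|_8 = 2·8 + 5 ↦ 2·9 + 5|_9 = 23 ⇒ 22
(4) 22|_9 = 2·9 + 4 ↦ 2·10 + 4|_10 = 24 ⇒ 23
(5) 23|_10 = 2·10 + 3 ↦ 2·11 + 3|_11 = 25 ⇒ 24

16, 18, 20, 21, 22, 23, 24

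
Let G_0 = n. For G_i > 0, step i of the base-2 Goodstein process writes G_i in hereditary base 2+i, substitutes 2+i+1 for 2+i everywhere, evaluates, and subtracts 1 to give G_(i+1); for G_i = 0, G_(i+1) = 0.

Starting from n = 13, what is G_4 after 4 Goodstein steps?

[0] 13 ≡ 2^(2 + 1) + 2^2 + 1 (base 2). Lift 3: 109. −1: 108.
[1] 108 ≡ 3^(3 + 1) + 3^3 (base 3). Lift 4: 1280. −1: 1279.
[2] 1279 ≡ 4^(4 + 1) + 3·4^3 + 3·4^2 + 3·4 + 3 (base 4). Lift 5: 16093. −1: 16092.
[3] 16092 ≡ 5^(5 + 1) + 3·5^3 + 3·5^2 + 3·5 + 2 (base 5). Lift 6: 280712. −1: 280711.
[4] 280711 ≡ 6^(6 + 1) + 3·6^3 + 3·6^2 + 3·6 + 1 (base 6). Lift 7: 5765999. −1: 5765998.

280711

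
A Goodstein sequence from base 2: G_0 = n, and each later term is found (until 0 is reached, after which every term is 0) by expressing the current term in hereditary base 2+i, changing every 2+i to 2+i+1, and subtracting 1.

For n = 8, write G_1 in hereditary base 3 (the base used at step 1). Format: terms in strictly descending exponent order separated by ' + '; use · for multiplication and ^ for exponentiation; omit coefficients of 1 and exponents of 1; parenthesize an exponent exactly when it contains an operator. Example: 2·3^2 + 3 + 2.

(0) 8|_2 = 2^(2 + 1) ↦ 3^(3 + 1)|_3 = 81 ⇒ 80
(1) 80|_3 = 2·3^3 + 2·3^2 + 2·3 + 2 ↦ 2·4^4 + 2·4^2 + 2·4 + 2|_4 = 554 ⇒ 553

2·3^3 + 2·3^2 + 2·3 + 2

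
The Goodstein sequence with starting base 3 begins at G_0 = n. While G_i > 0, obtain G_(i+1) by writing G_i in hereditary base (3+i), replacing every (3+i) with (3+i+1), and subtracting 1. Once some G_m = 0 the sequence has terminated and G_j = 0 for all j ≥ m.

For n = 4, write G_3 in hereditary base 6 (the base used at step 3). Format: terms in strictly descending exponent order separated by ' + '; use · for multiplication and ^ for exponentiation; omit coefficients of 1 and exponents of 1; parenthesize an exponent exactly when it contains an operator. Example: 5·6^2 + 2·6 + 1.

3

[0] 4 ≡ 3 + 1 (base 3). Lift 4: 5. −1: 4.
[1] 4 ≡ 4 (base 4). Lift 5: 5. −1: 4.
[2] 4 ≡ 4 (base 5). Lift 6: 4. −1: 3.
[3] 3 ≡ 3 (base 6). Lift 7: 3. −1: 2.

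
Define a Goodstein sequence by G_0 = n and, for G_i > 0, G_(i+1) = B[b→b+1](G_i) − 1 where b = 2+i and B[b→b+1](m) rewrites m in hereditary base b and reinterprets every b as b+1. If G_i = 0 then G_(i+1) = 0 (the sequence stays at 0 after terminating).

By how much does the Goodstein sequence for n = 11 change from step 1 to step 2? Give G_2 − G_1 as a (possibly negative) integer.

[0] 11 ≡ 2^(2 + 1) + 2 + 1 (base 2). Lift 3: 85. −1: 84.
[1] 84 ≡ 3^(3 + 1) + 3 (base 3). Lift 4: 1028. −1: 1027.

943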